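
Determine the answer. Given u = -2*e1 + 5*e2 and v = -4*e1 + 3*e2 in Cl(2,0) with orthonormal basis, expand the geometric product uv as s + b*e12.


Expand: (-2*e1 + 5*e2)(-4*e1 + 3*e2)
= (-2)*(-4)*e1e1 + (-2)*3*e1e2 + 5*(-4)*e2e1 + 5*3*e2e2
Using e1^2 = e2^2 = 1, e2e1 = -e1e2:
Scalar part s = (-2)*(-4) + 5*3 = 8 + 15 = 23
Bivector part b = (-2)*3 - 5*(-4) = -6 - (-20) = 14
uv = 23 + 14*e12


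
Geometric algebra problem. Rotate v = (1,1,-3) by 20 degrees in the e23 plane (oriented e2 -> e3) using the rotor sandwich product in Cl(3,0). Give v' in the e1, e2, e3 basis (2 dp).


Rotor R = cos(10deg) - sin(10deg)*e23
Rotation angle theta = 2 * 10 = 20 degrees in the e23 plane (e2 -> e3).
The component perpendicular to the plane (e1) is invariant: v'_1 = v1 = 1.00
cos(20deg) = 0.9397, sin(20deg) = 0.3420
v'_2 = v2*cos(theta) - v3*sin(theta) = 1*0.9397 - (-3)*0.3420 = 1.97
v'_3 = v2*sin(theta) + v3*cos(theta) = 1*0.3420 + (-3)*0.9397 = -2.48
v' = 1.00*e1 + 1.97*e2 - 2.48*e3


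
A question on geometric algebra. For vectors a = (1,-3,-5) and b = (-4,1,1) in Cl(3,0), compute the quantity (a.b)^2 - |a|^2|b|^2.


a . b = 1*(-4) + (-3)*1 + (-5)*1
= -4 + (-3) + (-5) = -12
|a|^2 = 1^2 + (-3)^2 + (-5)^2 = 35
|b|^2 = (-4)^2 + 1^2 + 1^2 = 18
(a.b)^2 = (-12)^2 = 144
|a|^2 * |b|^2 = 35 * 18 = 630
Result = 144 - 630 = -486


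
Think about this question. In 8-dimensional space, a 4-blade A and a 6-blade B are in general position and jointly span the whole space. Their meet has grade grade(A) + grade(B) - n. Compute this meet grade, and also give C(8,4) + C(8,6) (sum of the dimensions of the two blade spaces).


Meet grade = grade(A) + grade(B) - n
= 4 + 6 - 8 = 2
C(8,4) = 70
C(8,6) = 28
dim_A + dim_B = 70 + 28 = 98


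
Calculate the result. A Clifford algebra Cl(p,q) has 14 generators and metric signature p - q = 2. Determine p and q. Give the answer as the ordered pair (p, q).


We need p + q = 14 and p - q = 2.
Adding: 2p = 14 + 2 = 16, so p = 8.
Then q = 14 - 8 = 6.
(p, q) = (8, 6)


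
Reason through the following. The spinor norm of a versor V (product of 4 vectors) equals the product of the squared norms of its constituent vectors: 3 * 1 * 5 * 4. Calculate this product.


Spinor norm N(V) = |v1|^2 * |v2|^2 * ... * |v4|^2
= 3 * 1 * 5 * 4
Running product: 3, 3, 15, 60
N(V) = 60


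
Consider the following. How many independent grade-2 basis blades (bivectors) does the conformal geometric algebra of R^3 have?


The conformal model of R^3 uses Cl(4,1) with m = 3 + 2 = 5 generators.
Number of grade-2 blades = C(m, 2) = C(5, 2)
= 5*4/2 = 10


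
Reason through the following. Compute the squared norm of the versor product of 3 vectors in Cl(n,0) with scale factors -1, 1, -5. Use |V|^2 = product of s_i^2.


Each vector v_i has |v_i|^2 = s_i^2
Squared scales: (-1)^2 = 1, 1^2 = 1, (-5)^2 = 25
|V|^2 = 1 * 1 * 25
= 25


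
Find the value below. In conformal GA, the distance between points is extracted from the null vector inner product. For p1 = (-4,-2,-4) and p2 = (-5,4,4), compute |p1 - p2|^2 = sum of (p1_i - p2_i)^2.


p1 - p2 = (1, -6, -8)
|p1 - p2|^2 = 1^2 + (-6)^2 + (-8)^2
= 1 + 36 + 64
= 101


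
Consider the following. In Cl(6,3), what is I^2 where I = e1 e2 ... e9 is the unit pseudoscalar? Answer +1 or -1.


The pseudoscalar I = e1...e_n (product of all n generators) of Cl(p,q) satisfies I^2 = (-1)^(q + n(n-1)/2).
p = 6, q = 3, n = p + q = 9
n(n-1)/2 = 9 * 8 / 2 = 36
Exponent = q + n(n-1)/2 = 3 + 36 = 39
I^2 = (-1)^39 = -1


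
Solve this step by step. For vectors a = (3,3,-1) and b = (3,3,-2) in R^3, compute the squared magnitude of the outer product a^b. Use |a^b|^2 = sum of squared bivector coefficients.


a wedge b = (a1*b2 - a2*b1)*e12 + (a1*b3 - a3*b1)*e13 + (a2*b3 - a3*b2)*e23
e12 coeff: 3*3 - 3*3 = 9 - 9 = 0
e13 coeff: 3*(-2) - (-1)*3 = -6 - (-3) = -3
e23 coeff: 3*(-2) - (-1)*3 = -6 - (-3) = -3
|a wedge b|^2 = 0^2 + (-3)^2 + (-3)^2
= 0 + 9 + 9
= 18


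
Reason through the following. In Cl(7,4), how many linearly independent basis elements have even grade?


Even subalgebra dimension = 2^(n-1)
n = 7 + 4 = 11
2^(11 - 1) = 2^10 = 1024
Verification: sum of C(11,k) for even k = 1 + 55 + 330 + 462 + 165 + 11 = 1024
Result = 1024


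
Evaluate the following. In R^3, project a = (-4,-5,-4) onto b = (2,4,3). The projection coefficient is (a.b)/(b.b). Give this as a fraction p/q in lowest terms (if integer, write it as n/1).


Projection coefficient = (a . b) / (b . b)
a . b = (-4)*2 + (-5)*4 + (-4)*3
= -8 + (-20) + (-12) = -40
b . b = 2^2 + 4^2 + 3^2
= 4 + 16 + 9 = 29
Coefficient = -40/29
In lowest terms: -40/29


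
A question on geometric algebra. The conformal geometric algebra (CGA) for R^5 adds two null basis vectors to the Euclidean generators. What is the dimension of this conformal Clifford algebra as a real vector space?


The conformal model of R^5 uses Cl(6,1): the 5 Euclidean generators plus two extra orthogonal generators e+ (e+^2 = +1) and e- (e-^2 = -1), from which the null vectors e0, einf are built.
Number of generators m = 5 + 2 = 7.
dim Cl(p,q) = 2^m = 2^7 = 128


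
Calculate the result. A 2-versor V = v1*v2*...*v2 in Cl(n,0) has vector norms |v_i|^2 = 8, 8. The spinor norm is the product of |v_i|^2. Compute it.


Spinor norm N(V) = |v1|^2 * |v2|^2 * ... * |v2|^2
= 8 * 8
Running product: 8, 64
N(V) = 64


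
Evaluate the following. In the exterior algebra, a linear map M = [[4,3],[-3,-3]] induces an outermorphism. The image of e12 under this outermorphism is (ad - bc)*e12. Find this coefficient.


The outermorphism of a linear map f sends e1^e2 to f(e1)^f(e2).
f(e1) = 4*e1 - 3*e2
f(e2) = 3*e1 - 3*e2
f(e1) ^ f(e2) = (4*e1 - 3*e2) ^ (3*e1 - 3*e2)
= 4*(-3)*e12 + (-3)*3*e21
= (-12 - (-9))*e12
= -3*e12
Coefficient = -3


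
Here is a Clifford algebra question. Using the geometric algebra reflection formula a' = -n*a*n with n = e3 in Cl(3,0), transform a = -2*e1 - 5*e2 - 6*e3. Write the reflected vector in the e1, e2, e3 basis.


Reflection formula: a' = -n*a*n, with n = e3 (unit vector, n^2 = 1).
For reflection through hyperplane perp to e3:
The component along e3 flips sign, others stay.
a = (-2, -5, -6)
a' = (-2, -5, 6)
a' = -2*e1 - 5*e2 + 6*e3


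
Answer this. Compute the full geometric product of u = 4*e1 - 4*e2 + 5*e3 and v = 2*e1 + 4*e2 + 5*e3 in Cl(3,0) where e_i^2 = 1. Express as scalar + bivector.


In Cl(3,0): e_i^2 = 1, e_ie_j = -e_je_i for i != j.
Scalar part = u . v = 4*2 + (-4)*4 + 5*5
= 8 + (-16) + 25 = 17
e12 coeff = 4*4 - (-4)*2 = 16 - (-8) = 24
e13 coeff = 4*5 - 5*2 = 20 - 10 = 10
e23 coeff = (-4)*5 - 5*4 = -20 - 20 = -40
uv = 17 + 24*e12 + 10*e13 - 40*e23


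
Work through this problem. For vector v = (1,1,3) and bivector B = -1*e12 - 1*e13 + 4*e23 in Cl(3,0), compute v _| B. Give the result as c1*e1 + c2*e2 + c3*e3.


Left contraction v _| B = <vB>_1 (grade-1 part of the geometric product vB).
Using e1_|e12 = e2, e2_|e12 = -e1, e1_|e13 = e3, e3_|e13 = -e1, e2_|e23 = e3, e3_|e23 = -e2:
e1 coeff: -v2*b12 - v3*b13 = -(1)*(-1) - (3)*(-1) = 4
e2 coeff: v1*b12 - v3*b23 = (1)*(-1) - (3)*(4) = -13
e3 coeff: v1*b13 + v2*b23 = (1)*(-1) + (1)*(4) = 3
v _| B = 4*e1 - 13*e2 + 3*e3


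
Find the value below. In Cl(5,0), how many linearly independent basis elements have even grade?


Even subalgebra dimension = 2^(n-1)
n = 5 + 0 = 5
2^(5 - 1) = 2^4 = 16
Verification: sum of C(5,k) for even k = 1 + 10 + 5 = 16
Result = 16


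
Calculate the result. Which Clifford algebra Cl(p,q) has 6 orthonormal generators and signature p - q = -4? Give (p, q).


We need p + q = 6 and p - q = -4.
Adding: 2p = 6 + (-4) = 2, so p = 1.
Then q = 6 - 1 = 5.
(p, q) = (1, 5)


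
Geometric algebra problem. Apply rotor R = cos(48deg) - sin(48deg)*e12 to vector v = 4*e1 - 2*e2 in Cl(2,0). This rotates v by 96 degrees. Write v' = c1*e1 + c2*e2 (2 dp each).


Rotor R = cos(48deg) - sin(48deg)*e12
Rotation angle theta = 2 * 48 = 96 degrees
v' = R*v*~R rotates v by theta.
cos(96deg) = -0.1045, sin(96deg) = 0.9945
v'_1 = 4*cos(96deg) - (-2)*sin(96deg)
= 4*(-0.1045) - (-2)*0.9945
= 1.57
v'_2 = 4*sin(96deg) + (-2)*cos(96deg)
= 4*0.9945 + (-2)*(-0.1045)
= 4.19
v' = 1.57*e1 + 4.19*e2


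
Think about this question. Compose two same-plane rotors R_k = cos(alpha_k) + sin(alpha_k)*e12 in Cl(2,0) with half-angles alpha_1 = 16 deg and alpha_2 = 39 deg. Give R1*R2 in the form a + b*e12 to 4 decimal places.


Same-plane rotors commute and their half-angles add:
R1*R2 = cos(a1 + a2) + sin(a1 + a2)*e12.
a1 + a2 = 16 + 39 = 55 deg
cos(55 deg) = 0.5736
sin(55 deg) = 0.8192
R1*R2 = 0.5736 + 0.8192*e12


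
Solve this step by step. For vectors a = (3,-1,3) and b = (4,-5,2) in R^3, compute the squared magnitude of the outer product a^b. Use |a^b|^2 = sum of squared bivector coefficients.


a wedge b = (a1*b2 - a2*b1)*e12 + (a1*b3 - a3*b1)*e13 + (a2*b3 - a3*b2)*e23
e12 coeff: 3*(-5) - (-1)*4 = -15 - (-4) = -11
e13 coeff: 3*2 - 3*4 = 6 - 12 = -6
e23 coeff: (-1)*2 - 3*(-5) = -2 - (-15) = 13
|a wedge b|^2 = (-11)^2 + (-6)^2 + 13^2
= 121 + 36 + 169
= 326


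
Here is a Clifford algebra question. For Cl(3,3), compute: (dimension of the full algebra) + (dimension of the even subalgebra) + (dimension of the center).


n = 3 + 3 = 6
Total dim = 2^6 = 64
Even subalgebra dim = 2^5 = 32
n is even, so center dim = 1
Sum = 64 + 32 + 1 = 97


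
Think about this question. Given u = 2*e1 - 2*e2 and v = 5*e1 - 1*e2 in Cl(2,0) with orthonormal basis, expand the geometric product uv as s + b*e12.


Expand: (2*e1 - 2*e2)(5*e1 - 1*e2)
= 2*5*e1e1 + 2*(-1)*e1e2 + (-2)*5*e2e1 + (-2)*(-1)*e2e2
Using e1^2 = e2^2 = 1, e2e1 = -e1e2:
Scalar part s = 2*5 + (-2)*(-1) = 10 + 2 = 12
Bivector part b = 2*(-1) - (-2)*5 = -2 - (-10) = 8
uv = 12 + 8*e12


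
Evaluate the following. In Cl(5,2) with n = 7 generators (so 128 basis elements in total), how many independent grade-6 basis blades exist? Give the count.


Number of grade-k basis blades in Cl(p,q) with n = p + q is C(n, k).
n = 5 + 2 = 7
C(7, 6) = 7! / (6! * 1!)
= 5040 / (720 * 1)
= 7


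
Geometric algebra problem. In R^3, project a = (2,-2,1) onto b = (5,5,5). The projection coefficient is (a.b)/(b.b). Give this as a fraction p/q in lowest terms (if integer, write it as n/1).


Projection coefficient = (a . b) / (b . b)
a . b = 2*5 + (-2)*5 + 1*5
= 10 + (-10) + 5 = 5
b . b = 5^2 + 5^2 + 5^2
= 25 + 25 + 25 = 75
Coefficient = 5/75
In lowest terms: 1/15


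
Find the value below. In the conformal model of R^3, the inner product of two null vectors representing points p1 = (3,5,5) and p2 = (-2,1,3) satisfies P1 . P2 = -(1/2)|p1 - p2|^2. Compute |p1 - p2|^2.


p1 - p2 = (5, 4, 2)
|p1 - p2|^2 = 5^2 + 4^2 + 2^2
= 25 + 16 + 4
= 45


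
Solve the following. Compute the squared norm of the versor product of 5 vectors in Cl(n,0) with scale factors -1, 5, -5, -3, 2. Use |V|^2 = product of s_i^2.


Each vector v_i has |v_i|^2 = s_i^2
Squared scales: (-1)^2 = 1, 5^2 = 25, (-5)^2 = 25, (-3)^2 = 9, 2^2 = 4
|V|^2 = 1 * 25 * 25 * 9 * 4
= 22500


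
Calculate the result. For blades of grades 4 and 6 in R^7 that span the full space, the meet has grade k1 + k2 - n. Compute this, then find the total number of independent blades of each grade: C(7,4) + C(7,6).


Meet grade = grade(A) + grade(B) - n
= 4 + 6 - 7 = 3
C(7,4) = 35
C(7,6) = 7
dim_A + dim_B = 35 + 7 = 42


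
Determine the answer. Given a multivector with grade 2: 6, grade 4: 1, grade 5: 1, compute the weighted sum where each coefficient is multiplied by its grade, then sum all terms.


Grade-weighted sum = sum of grade_k * coefficient_k
2*6 = 12
4*1 = 4
5*1 = 5
Total = 12 + 4 + 5 = 21


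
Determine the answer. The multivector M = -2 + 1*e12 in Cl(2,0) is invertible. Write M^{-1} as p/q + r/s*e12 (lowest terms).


M = -2 + 1*e12, where e12^2 = -1.
Since M commutes with its reverse ~M = a - b*e12, M * ~M = a^2 - b^2*e12^2 = a^2 + b^2.
So M^{-1} = ~M / (a^2 + b^2) = (a - b*e12)/(a^2 + b^2).
a^2 + b^2 = 4 + 1 = 5
Scalar part = -2/5 = -2/5
Bivector coeff = -1/5 = -1/5
M^{-1} = -2/5 - 1/5*e12


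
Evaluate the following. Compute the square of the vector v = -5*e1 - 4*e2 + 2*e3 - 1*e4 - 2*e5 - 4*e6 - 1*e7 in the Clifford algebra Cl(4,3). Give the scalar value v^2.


v^2 = sum of c_i^2 * e_i^2
Positive signature terms (e_i^2 = +1): (-5)^2 + (-4)^2 + 2^2 + (-1)^2 = 46
Negative signature terms (e_j^2 = -1): (-2)^2 + (-4)^2 + (-1)^2 = 21
v^2 = 46 - 21 = 25


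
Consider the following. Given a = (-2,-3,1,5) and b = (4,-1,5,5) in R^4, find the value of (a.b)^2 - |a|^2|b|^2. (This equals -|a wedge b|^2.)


a . b = (-2)*4 + (-3)*(-1) + 1*5 + 5*5
= -8 + 3 + 5 + 25 = 25
|a|^2 = (-2)^2 + (-3)^2 + 1^2 + 5^2 = 39
|b|^2 = 4^2 + (-1)^2 + 5^2 + 5^2 = 67
(a.b)^2 = 25^2 = 625
|a|^2 * |b|^2 = 39 * 67 = 2613
Result = 625 - 2613 = -1988


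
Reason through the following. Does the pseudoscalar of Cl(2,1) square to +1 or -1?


The pseudoscalar I = e1...e_n (product of all n generators) of Cl(p,q) satisfies I^2 = (-1)^(q + n(n-1)/2).
p = 2, q = 1, n = p + q = 3
n(n-1)/2 = 3 * 2 / 2 = 3
Exponent = q + n(n-1)/2 = 1 + 3 = 4
I^2 = (-1)^4 = +1


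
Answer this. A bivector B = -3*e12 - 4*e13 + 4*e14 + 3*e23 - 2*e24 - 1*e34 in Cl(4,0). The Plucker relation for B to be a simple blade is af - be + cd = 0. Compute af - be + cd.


Plucker relation: af - be + cd
a*f = (-3)*(-1) = 3
b*e = (-4)*(-2) = 8
c*d = 4*3 = 12
af - be + cd = 3 - 8 + 12
= 7


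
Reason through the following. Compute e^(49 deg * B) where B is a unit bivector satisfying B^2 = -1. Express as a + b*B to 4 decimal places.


For a unit bivector B with B^2 = -1, the exponential series gives
e^(theta*B) = cos(theta) + sin(theta)*B (the GA analogue of Euler's formula).
theta = 49 degrees = 0.855211 rad
cos(49 deg) = 0.6561
sin(49 deg) = 0.7547
exp(theta*B) = 0.6561 + 0.7547*B


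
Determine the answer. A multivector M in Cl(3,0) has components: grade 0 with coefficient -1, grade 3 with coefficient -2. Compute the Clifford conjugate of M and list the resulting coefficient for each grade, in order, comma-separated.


Clifford conjugate sign for grade k: (-1)^(k(k+1)/2)
Grade 0: (-1)^(0*1/2) = (-1)^0 = 1, coeff -1 -> -1
Grade 3: (-1)^(3*4/2) = (-1)^6 = 1, coeff -2 -> -2
Conjugated coefficients: -1, -2


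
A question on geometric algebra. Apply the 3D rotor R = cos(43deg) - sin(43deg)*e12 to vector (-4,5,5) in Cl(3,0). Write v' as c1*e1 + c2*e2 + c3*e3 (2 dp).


Rotor R = cos(43deg) - sin(43deg)*e12
Rotation angle theta = 2 * 43 = 86 degrees in the e12 plane (e1 -> e2).
The component perpendicular to the plane (e3) is invariant: v'_3 = v3 = 5.00
cos(86deg) = 0.0698, sin(86deg) = 0.9976
v'_1 = v1*cos(theta) - v2*sin(theta) = -4*0.0698 - 5*0.9976 = -5.27
v'_2 = v1*sin(theta) + v2*cos(theta) = -4*0.9976 + 5*0.0698 = -3.64
v' = -5.27*e1 - 3.64*e2 + 5.00*e3


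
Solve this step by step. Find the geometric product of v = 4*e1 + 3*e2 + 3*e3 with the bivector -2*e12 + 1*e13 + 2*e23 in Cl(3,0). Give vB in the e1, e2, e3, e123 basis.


vB has grade-1 (vector) and grade-3 (trivector) parts: vB = (v _| B) + (v ^ B).
Vector part <vB>_1:
  e1: -v2*b12 - v3*b13 = -(3)*(-2) - (3)*(1) = 3
  e2: v1*b12 - v3*b23 = (4)*(-2) - (3)*(2) = -14
  e3: v1*b13 + v2*b23 = (4)*(1) + (3)*(2) = 10
Trivector part <vB>_3:
  e123: v1*b23 - v2*b13 + v3*b12 = (4)*(2) - (3)*(1) + (3)*(-2) = -1
vB = 3*e1 - 14*e2 + 10*e3 - 1*e123


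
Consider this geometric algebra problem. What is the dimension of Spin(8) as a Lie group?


Spin(n) double-covers SO(n); both have Lie algebra so(n) of dimension n(n-1)/2.
n = 8
n(n-1) = 8 * 7 = 56
dim Spin(8) = 56/2 = 28


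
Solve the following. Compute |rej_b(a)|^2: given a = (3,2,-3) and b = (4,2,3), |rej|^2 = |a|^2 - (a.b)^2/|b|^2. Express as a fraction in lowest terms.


|a|^2 = 3^2 + 2^2 + (-3)^2 = 22
|b|^2 = 4^2 + 2^2 + 3^2 = 29
a . b = 3*4 + 2*2 + (-3)*3 = 7
(a.b)^2 = 7^2 = 49
|rej|^2 = 22 - 49/29
= (638 - 49)/29
= 589/29
In lowest terms: 589/29


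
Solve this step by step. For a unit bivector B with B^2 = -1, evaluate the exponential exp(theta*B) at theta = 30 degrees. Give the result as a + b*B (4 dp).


For a unit bivector B with B^2 = -1, the exponential series gives
e^(theta*B) = cos(theta) + sin(theta)*B (the GA analogue of Euler's formula).
theta = 30 degrees = 0.523599 rad
cos(30 deg) = 0.8660
sin(30 deg) = 0.5000
exp(theta*B) = 0.8660 + 0.5000*B


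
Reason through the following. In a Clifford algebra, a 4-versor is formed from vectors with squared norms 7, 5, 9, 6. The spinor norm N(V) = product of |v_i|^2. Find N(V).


Spinor norm N(V) = |v1|^2 * |v2|^2 * ... * |v4|^2
= 7 * 5 * 9 * 6
Running product: 7, 35, 315, 1890
N(V) = 1890


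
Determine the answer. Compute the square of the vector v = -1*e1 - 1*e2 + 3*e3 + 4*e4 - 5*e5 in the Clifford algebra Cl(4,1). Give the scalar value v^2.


v^2 = sum of c_i^2 * e_i^2
Positive signature terms (e_i^2 = +1): (-1)^2 + (-1)^2 + 3^2 + 4^2 = 27
Negative signature terms (e_j^2 = -1): (-5)^2 = 25
v^2 = 27 - 25 = 2


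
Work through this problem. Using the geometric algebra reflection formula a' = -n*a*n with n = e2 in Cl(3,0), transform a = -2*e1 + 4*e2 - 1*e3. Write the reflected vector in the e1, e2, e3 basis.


Reflection formula: a' = -n*a*n, with n = e2 (unit vector, n^2 = 1).
For reflection through hyperplane perp to e2:
The component along e2 flips sign, others stay.
a = (-2, 4, -1)
a' = (-2, -4, -1)
a' = -2*e1 - 4*e2 - 1*e3


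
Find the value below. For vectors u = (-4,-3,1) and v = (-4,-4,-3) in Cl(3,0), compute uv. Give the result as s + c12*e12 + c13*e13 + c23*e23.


In Cl(3,0): e_i^2 = 1, e_ie_j = -e_je_i for i != j.
Scalar part = u . v = (-4)*(-4) + (-3)*(-4) + 1*(-3)
= 16 + 12 + (-3) = 25
e12 coeff = (-4)*(-4) - (-3)*(-4) = 16 - 12 = 4
e13 coeff = (-4)*(-3) - 1*(-4) = 12 - (-4) = 16
e23 coeff = (-3)*(-3) - 1*(-4) = 9 - (-4) = 13
uv = 25 + 4*e12 + 16*e13 + 13*e23


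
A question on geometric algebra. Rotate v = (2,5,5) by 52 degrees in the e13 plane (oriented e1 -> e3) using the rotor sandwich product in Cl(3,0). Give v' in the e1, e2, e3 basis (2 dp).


Rotor R = cos(26deg) - sin(26deg)*e13
Rotation angle theta = 2 * 26 = 52 degrees in the e13 plane (e1 -> e3).
The component perpendicular to the plane (e2) is invariant: v'_2 = v2 = 5.00
cos(52deg) = 0.6157, sin(52deg) = 0.7880
v'_1 = v1*cos(theta) - v3*sin(theta) = 2*0.6157 - 5*0.7880 = -2.71
v'_3 = v1*sin(theta) + v3*cos(theta) = 2*0.7880 + 5*0.6157 = 4.65
v' = -2.71*e1 + 5.00*e2 + 4.65*e3


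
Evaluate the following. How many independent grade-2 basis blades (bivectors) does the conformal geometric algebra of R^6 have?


The conformal model of R^6 uses Cl(7,1) with m = 6 + 2 = 8 generators.
Number of grade-2 blades = C(m, 2) = C(8, 2)
= 8*7/2 = 28


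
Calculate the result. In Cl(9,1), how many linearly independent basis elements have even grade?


Even subalgebra dimension = 2^(n-1)
n = 9 + 1 = 10
2^(10 - 1) = 2^9 = 512
Verification: sum of C(10,k) for even k = 1 + 45 + 210 + 210 + 45 + 1 = 512
Result = 512


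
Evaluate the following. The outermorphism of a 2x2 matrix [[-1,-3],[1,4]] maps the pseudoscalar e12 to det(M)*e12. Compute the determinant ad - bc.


The outermorphism of a linear map f sends e1^e2 to f(e1)^f(e2).
f(e1) = -1*e1 + 1*e2
f(e2) = -3*e1 + 4*e2
f(e1) ^ f(e2) = (-1*e1 + 1*e2) ^ (-3*e1 + 4*e2)
= (-1)*4*e12 + 1*(-3)*e21
= (-4 - (-3))*e12
= -1*e12
Coefficient = -1


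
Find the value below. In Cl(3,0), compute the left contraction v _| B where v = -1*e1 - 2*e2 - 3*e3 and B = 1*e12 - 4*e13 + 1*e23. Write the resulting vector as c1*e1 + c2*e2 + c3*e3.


Left contraction v _| B = <vB>_1 (grade-1 part of the geometric product vB).
Using e1_|e12 = e2, e2_|e12 = -e1, e1_|e13 = e3, e3_|e13 = -e1, e2_|e23 = e3, e3_|e23 = -e2:
e1 coeff: -v2*b12 - v3*b13 = -(-2)*(1) - (-3)*(-4) = -10
e2 coeff: v1*b12 - v3*b23 = (-1)*(1) - (-3)*(1) = 2
e3 coeff: v1*b13 + v2*b23 = (-1)*(-4) + (-2)*(1) = 2
v _| B = -10*e1 + 2*e2 + 2*e3


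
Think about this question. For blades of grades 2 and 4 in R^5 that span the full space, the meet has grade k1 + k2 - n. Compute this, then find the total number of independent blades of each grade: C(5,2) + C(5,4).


Meet grade = grade(A) + grade(B) - n
= 2 + 4 - 5 = 1
C(5,2) = 10
C(5,4) = 5
dim_A + dim_B = 10 + 5 = 15


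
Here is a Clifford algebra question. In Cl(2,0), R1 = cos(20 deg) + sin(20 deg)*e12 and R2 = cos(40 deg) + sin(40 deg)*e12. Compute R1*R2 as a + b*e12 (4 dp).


Same-plane rotors commute and their half-angles add:
R1*R2 = cos(a1 + a2) + sin(a1 + a2)*e12.
a1 + a2 = 20 + 40 = 60 deg
cos(60 deg) = 0.5000
sin(60 deg) = 0.8660
R1*R2 = 0.5000 + 0.8660*e12


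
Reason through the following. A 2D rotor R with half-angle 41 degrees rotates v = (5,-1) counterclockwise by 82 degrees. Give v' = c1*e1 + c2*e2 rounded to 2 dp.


Rotor R = cos(41deg) - sin(41deg)*e12
Rotation angle theta = 2 * 41 = 82 degrees
v' = R*v*~R rotates v by theta.
cos(82deg) = 0.1392, sin(82deg) = 0.9903
v'_1 = 5*cos(82deg) - (-1)*sin(82deg)
= 5*0.1392 - (-1)*0.9903
= 1.69
v'_2 = 5*sin(82deg) + (-1)*cos(82deg)
= 5*0.9903 + (-1)*0.1392
= 4.81
v' = 1.69*e1 + 4.81*e2


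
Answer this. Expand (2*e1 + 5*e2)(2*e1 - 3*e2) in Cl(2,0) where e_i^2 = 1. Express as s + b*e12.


Expand: (2*e1 + 5*e2)(2*e1 - 3*e2)
= 2*2*e1e1 + 2*(-3)*e1e2 + 5*2*e2e1 + 5*(-3)*e2e2
Using e1^2 = e2^2 = 1, e2e1 = -e1e2:
Scalar part s = 2*2 + 5*(-3) = 4 + (-15) = -11
Bivector part b = 2*(-3) - 5*2 = -6 - 10 = -16
uv = -11 - 16*e12


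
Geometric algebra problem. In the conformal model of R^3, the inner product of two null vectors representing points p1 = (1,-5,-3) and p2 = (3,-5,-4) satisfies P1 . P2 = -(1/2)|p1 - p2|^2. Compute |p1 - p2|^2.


p1 - p2 = (-2, 0, 1)
|p1 - p2|^2 = (-2)^2 + 0^2 + 1^2
= 4 + 0 + 1
= 5


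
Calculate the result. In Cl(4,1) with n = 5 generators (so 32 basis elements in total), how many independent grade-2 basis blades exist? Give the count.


Number of grade-k basis blades in Cl(p,q) with n = p + q is C(n, k).
n = 4 + 1 = 5
C(5, 2) = 5! / (2! * 3!)
= 120 / (2 * 6)
= 10


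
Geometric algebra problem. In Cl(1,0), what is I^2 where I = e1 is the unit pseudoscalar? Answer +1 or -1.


The pseudoscalar I = e1...e_n (product of all n generators) of Cl(p,q) satisfies I^2 = (-1)^(q + n(n-1)/2).
p = 1, q = 0, n = p + q = 1
n(n-1)/2 = 1 * 0 / 2 = 0
Exponent = q + n(n-1)/2 = 0 + 0 = 0
I^2 = (-1)^0 = +1


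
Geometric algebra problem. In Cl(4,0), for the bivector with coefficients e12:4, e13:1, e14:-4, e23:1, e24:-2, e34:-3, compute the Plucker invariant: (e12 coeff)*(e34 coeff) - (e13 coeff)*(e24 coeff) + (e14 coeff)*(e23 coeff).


Plucker relation: af - be + cd
a*f = 4*(-3) = -12
b*e = 1*(-2) = -2
c*d = (-4)*1 = -4
af - be + cd = -12 - (-2) + (-4)
= -14


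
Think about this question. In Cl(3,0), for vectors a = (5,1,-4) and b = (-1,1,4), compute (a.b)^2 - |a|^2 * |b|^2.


a . b = 5*(-1) + 1*1 + (-4)*4
= -5 + 1 + (-16) = -20
|a|^2 = 5^2 + 1^2 + (-4)^2 = 42
|b|^2 = (-1)^2 + 1^2 + 4^2 = 18
(a.b)^2 = (-20)^2 = 400
|a|^2 * |b|^2 = 42 * 18 = 756
Result = 400 - 756 = -356


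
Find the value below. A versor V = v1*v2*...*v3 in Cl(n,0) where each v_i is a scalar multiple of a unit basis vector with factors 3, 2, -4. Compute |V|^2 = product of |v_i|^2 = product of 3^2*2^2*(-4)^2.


Each vector v_i has |v_i|^2 = s_i^2
Squared scales: 3^2 = 9, 2^2 = 4, (-4)^2 = 16
|V|^2 = 9 * 4 * 16
= 576


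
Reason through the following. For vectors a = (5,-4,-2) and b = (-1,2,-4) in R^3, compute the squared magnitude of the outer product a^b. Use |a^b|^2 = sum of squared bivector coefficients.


a wedge b = (a1*b2 - a2*b1)*e12 + (a1*b3 - a3*b1)*e13 + (a2*b3 - a3*b2)*e23
e12 coeff: 5*2 - (-4)*(-1) = 10 - 4 = 6
e13 coeff: 5*(-4) - (-2)*(-1) = -20 - 2 = -22
e23 coeff: (-4)*(-4) - (-2)*2 = 16 - (-4) = 20
|a wedge b|^2 = 6^2 + (-22)^2 + 20^2
= 36 + 484 + 400
= 920


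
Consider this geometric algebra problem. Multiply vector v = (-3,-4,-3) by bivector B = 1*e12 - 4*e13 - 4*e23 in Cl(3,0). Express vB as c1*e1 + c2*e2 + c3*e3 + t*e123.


vB has grade-1 (vector) and grade-3 (trivector) parts: vB = (v _| B) + (v ^ B).
Vector part <vB>_1:
  e1: -v2*b12 - v3*b13 = -(-4)*(1) - (-3)*(-4) = -8
  e2: v1*b12 - v3*b23 = (-3)*(1) - (-3)*(-4) = -15
  e3: v1*b13 + v2*b23 = (-3)*(-4) + (-4)*(-4) = 28
Trivector part <vB>_3:
  e123: v1*b23 - v2*b13 + v3*b12 = (-3)*(-4) - (-4)*(-4) + (-3)*(1) = -7
vB = -8*e1 - 15*e2 + 28*e3 - 7*e123


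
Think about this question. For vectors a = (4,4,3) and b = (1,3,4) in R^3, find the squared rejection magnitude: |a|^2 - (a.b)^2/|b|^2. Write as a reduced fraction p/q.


|a|^2 = 4^2 + 4^2 + 3^2 = 41
|b|^2 = 1^2 + 3^2 + 4^2 = 26
a . b = 4*1 + 4*3 + 3*4 = 28
(a.b)^2 = 28^2 = 784
|rej|^2 = 41 - 784/26
= (1066 - 784)/26
= 282/26
In lowest terms: 141/13


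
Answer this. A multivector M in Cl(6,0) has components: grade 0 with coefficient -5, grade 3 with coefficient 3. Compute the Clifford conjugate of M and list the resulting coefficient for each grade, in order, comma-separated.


Clifford conjugate sign for grade k: (-1)^(k(k+1)/2)
Grade 0: (-1)^(0*1/2) = (-1)^0 = 1, coeff -5 -> -5
Grade 3: (-1)^(3*4/2) = (-1)^6 = 1, coeff 3 -> 3
Conjugated coefficients: -5, 3


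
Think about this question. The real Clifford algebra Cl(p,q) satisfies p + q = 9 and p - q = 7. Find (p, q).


We need p + q = 9 and p - q = 7.
Adding: 2p = 9 + 7 = 16, so p = 8.
Then q = 9 - 8 = 1.
(p, q) = (8, 1)


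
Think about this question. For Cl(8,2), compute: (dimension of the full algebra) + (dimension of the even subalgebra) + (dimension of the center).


n = 8 + 2 = 10
Total dim = 2^10 = 1024
Even subalgebra dim = 2^9 = 512
n is even, so center dim = 1
Sum = 1024 + 512 + 1 = 1537


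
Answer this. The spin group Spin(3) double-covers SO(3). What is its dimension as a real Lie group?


Spin(n) double-covers SO(n); both have Lie algebra so(n) of dimension n(n-1)/2.
n = 3
n(n-1) = 3 * 2 = 6
dim Spin(3) = 6/2 = 3


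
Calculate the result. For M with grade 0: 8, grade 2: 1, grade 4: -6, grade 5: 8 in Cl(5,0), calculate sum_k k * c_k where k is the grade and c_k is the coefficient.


Grade-weighted sum = sum of grade_k * coefficient_k
0*8 = 0
2*1 = 2
4*(-6) = -24
5*8 = 40
Total = 0 + 2 + (-24) + 40 = 18


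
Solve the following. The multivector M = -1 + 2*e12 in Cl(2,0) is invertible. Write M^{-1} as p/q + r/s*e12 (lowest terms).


M = -1 + 2*e12, where e12^2 = -1.
Since M commutes with its reverse ~M = a - b*e12, M * ~M = a^2 - b^2*e12^2 = a^2 + b^2.
So M^{-1} = ~M / (a^2 + b^2) = (a - b*e12)/(a^2 + b^2).
a^2 + b^2 = 1 + 4 = 5
Scalar part = -1/5 = -1/5
Bivector coeff = -2/5 = -2/5
M^{-1} = -1/5 - 2/5*e12


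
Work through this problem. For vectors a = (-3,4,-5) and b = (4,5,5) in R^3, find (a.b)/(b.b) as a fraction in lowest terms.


Projection coefficient = (a . b) / (b . b)
a . b = (-3)*4 + 4*5 + (-5)*5
= -12 + 20 + (-25) = -17
b . b = 4^2 + 5^2 + 5^2
= 16 + 25 + 25 = 66
Coefficient = -17/66
In lowest terms: -17/66


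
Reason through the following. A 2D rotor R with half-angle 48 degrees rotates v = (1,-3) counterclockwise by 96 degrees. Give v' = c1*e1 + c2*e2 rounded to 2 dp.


Rotor R = cos(48deg) - sin(48deg)*e12
Rotation angle theta = 2 * 48 = 96 degrees
v' = R*v*~R rotates v by theta.
cos(96deg) = -0.1045, sin(96deg) = 0.9945
v'_1 = 1*cos(96deg) - (-3)*sin(96deg)
= 1*(-0.1045) - (-3)*0.9945
= 2.88
v'_2 = 1*sin(96deg) + (-3)*cos(96deg)
= 1*0.9945 + (-3)*(-0.1045)
= 1.31
v' = 2.88*e1 + 1.31*e2


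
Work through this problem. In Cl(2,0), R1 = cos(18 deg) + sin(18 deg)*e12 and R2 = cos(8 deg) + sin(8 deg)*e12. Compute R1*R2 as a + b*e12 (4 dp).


Same-plane rotors commute and their half-angles add:
R1*R2 = cos(a1 + a2) + sin(a1 + a2)*e12.
a1 + a2 = 18 + 8 = 26 deg
cos(26 deg) = 0.8988
sin(26 deg) = 0.4384
R1*R2 = 0.8988 + 0.4384*e12


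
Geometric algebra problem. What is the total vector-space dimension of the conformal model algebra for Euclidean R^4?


The conformal model of R^4 uses Cl(5,1): the 4 Euclidean generators plus two extra orthogonal generators e+ (e+^2 = +1) and e- (e-^2 = -1), from which the null vectors e0, einf are built.
Number of generators m = 4 + 2 = 6.
dim Cl(p,q) = 2^m = 2^6 = 64


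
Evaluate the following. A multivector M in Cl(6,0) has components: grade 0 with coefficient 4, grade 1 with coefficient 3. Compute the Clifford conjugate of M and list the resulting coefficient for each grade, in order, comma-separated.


Clifford conjugate sign for grade k: (-1)^(k(k+1)/2)
Grade 0: (-1)^(0*1/2) = (-1)^0 = 1, coeff 4 -> 4
Grade 1: (-1)^(1*2/2) = (-1)^1 = -1, coeff 3 -> -3
Conjugated coefficients: 4, -3


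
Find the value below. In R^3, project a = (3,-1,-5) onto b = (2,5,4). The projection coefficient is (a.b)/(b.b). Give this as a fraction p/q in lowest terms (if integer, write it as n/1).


Projection coefficient = (a . b) / (b . b)
a . b = 3*2 + (-1)*5 + (-5)*4
= 6 + (-5) + (-20) = -19
b . b = 2^2 + 5^2 + 4^2
= 4 + 25 + 16 = 45
Coefficient = -19/45
In lowest terms: -19/45


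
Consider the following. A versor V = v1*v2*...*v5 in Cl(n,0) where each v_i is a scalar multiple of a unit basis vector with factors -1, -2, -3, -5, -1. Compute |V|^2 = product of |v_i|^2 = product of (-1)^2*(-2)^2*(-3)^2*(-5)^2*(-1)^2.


Each vector v_i has |v_i|^2 = s_i^2
Squared scales: (-1)^2 = 1, (-2)^2 = 4, (-3)^2 = 9, (-5)^2 = 25, (-1)^2 = 1
|V|^2 = 1 * 4 * 9 * 25 * 1
= 900


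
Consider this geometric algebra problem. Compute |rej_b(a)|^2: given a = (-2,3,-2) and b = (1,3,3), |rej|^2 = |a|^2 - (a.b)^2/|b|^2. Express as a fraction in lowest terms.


|a|^2 = (-2)^2 + 3^2 + (-2)^2 = 17
|b|^2 = 1^2 + 3^2 + 3^2 = 19
a . b = (-2)*1 + 3*3 + (-2)*3 = 1
(a.b)^2 = 1^2 = 1
|rej|^2 = 17 - 1/19
= (323 - 1)/19
= 322/19
In lowest terms: 322/19


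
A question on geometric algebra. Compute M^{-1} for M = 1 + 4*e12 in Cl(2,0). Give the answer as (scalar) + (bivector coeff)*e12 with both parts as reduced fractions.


M = 1 + 4*e12, where e12^2 = -1.
Since M commutes with its reverse ~M = a - b*e12, M * ~M = a^2 - b^2*e12^2 = a^2 + b^2.
So M^{-1} = ~M / (a^2 + b^2) = (a - b*e12)/(a^2 + b^2).
a^2 + b^2 = 1 + 16 = 17
Scalar part = 1/17 = 1/17
Bivector coeff = -4/17 = -4/17
M^{-1} = 1/17 - 4/17*e12


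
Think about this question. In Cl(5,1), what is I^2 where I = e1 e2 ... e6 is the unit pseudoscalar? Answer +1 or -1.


The pseudoscalar I = e1...e_n (product of all n generators) of Cl(p,q) satisfies I^2 = (-1)^(q + n(n-1)/2).
p = 5, q = 1, n = p + q = 6
n(n-1)/2 = 6 * 5 / 2 = 15
Exponent = q + n(n-1)/2 = 1 + 15 = 16
I^2 = (-1)^16 = +1


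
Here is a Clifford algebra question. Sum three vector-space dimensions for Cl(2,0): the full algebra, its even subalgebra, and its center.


n = 2 + 0 = 2
Total dim = 2^2 = 4
Even subalgebra dim = 2^1 = 2
n is even, so center dim = 1
Sum = 4 + 2 + 1 = 7


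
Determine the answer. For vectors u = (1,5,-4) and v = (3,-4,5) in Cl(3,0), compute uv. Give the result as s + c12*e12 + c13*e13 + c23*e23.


In Cl(3,0): e_i^2 = 1, e_ie_j = -e_je_i for i != j.
Scalar part = u . v = 1*3 + 5*(-4) + (-4)*5
= 3 + (-20) + (-20) = -37
e12 coeff = 1*(-4) - 5*3 = -4 - 15 = -19
e13 coeff = 1*5 - (-4)*3 = 5 - (-12) = 17
e23 coeff = 5*5 - (-4)*(-4) = 25 - 16 = 9
uv = -37 - 19*e12 + 17*e13 + 9*e23


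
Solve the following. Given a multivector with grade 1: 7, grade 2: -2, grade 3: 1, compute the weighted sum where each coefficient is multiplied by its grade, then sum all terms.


Grade-weighted sum = sum of grade_k * coefficient_k
1*7 = 7
2*(-2) = -4
3*1 = 3
Total = 7 + (-4) + 3 = 6


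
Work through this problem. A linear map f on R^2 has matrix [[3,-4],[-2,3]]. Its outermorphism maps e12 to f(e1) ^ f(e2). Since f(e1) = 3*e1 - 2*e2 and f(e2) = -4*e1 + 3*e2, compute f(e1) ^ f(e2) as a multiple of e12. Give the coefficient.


The outermorphism of a linear map f sends e1^e2 to f(e1)^f(e2).
f(e1) = 3*e1 - 2*e2
f(e2) = -4*e1 + 3*e2
f(e1) ^ f(e2) = (3*e1 - 2*e2) ^ (-4*e1 + 3*e2)
= 3*3*e12 + (-2)*(-4)*e21
= (9 - 8)*e12
= 1*e12
Coefficient = 1


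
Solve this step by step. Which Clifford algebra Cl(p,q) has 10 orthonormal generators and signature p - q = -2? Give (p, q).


We need p + q = 10 and p - q = -2.
Adding: 2p = 10 + (-2) = 8, so p = 4.
Then q = 10 - 4 = 6.
(p, q) = (4, 6)


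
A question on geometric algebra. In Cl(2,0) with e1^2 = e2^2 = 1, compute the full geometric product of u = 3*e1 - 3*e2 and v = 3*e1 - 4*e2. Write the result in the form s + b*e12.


Expand: (3*e1 - 3*e2)(3*e1 - 4*e2)
= 3*3*e1e1 + 3*(-4)*e1e2 + (-3)*3*e2e1 + (-3)*(-4)*e2e2
Using e1^2 = e2^2 = 1, e2e1 = -e1e2:
Scalar part s = 3*3 + (-3)*(-4) = 9 + 12 = 21
Bivector part b = 3*(-4) - (-3)*3 = -12 - (-9) = -3
uv = 21 - 3*e12


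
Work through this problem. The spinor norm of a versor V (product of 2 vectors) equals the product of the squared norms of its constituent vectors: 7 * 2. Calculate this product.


Spinor norm N(V) = |v1|^2 * |v2|^2 * ... * |v2|^2
= 7 * 2
Running product: 7, 14
N(V) = 14


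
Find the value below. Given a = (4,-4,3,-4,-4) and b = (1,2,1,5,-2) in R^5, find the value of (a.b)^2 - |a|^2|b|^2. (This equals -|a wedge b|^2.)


a . b = 4*1 + (-4)*2 + 3*1 + (-4)*5 + (-4)*(-2)
= 4 + (-8) + 3 + (-20) + 8 = -13
|a|^2 = 4^2 + (-4)^2 + 3^2 + (-4)^2 + (-4)^2 = 73
|b|^2 = 1^2 + 2^2 + 1^2 + 5^2 + (-2)^2 = 35
(a.b)^2 = (-13)^2 = 169
|a|^2 * |b|^2 = 73 * 35 = 2555
Result = 169 - 2555 = -2386


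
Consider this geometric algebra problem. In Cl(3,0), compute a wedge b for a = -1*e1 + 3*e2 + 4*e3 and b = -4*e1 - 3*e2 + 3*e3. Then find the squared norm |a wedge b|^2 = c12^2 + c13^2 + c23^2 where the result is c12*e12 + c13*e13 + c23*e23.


a wedge b = (a1*b2 - a2*b1)*e12 + (a1*b3 - a3*b1)*e13 + (a2*b3 - a3*b2)*e23
e12 coeff: (-1)*(-3) - 3*(-4) = 3 - (-12) = 15
e13 coeff: (-1)*3 - 4*(-4) = -3 - (-16) = 13
e23 coeff: 3*3 - 4*(-3) = 9 - (-12) = 21
|a wedge b|^2 = 15^2 + 13^2 + 21^2
= 225 + 169 + 441
= 835


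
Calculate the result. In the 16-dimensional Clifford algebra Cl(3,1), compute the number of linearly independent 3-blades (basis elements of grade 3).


Number of grade-k basis blades in Cl(p,q) with n = p + q is C(n, k).
n = 3 + 1 = 4
C(4, 3) = 4! / (3! * 1!)
= 24 / (6 * 1)
= 4


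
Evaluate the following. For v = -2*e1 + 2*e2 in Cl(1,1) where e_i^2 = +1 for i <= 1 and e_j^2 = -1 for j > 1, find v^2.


v^2 = sum of c_i^2 * e_i^2
Positive signature terms (e_i^2 = +1): (-2)^2 = 4
Negative signature terms (e_j^2 = -1): 2^2 = 4
v^2 = 4 - 4 = 0


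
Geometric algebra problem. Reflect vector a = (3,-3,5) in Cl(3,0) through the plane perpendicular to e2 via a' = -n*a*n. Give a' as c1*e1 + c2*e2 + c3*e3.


Reflection formula: a' = -n*a*n, with n = e2 (unit vector, n^2 = 1).
For reflection through hyperplane perp to e2:
The component along e2 flips sign, others stay.
a = (3, -3, 5)
a' = (3, 3, 5)
a' = 3*e1 + 3*e2 + 5*e3


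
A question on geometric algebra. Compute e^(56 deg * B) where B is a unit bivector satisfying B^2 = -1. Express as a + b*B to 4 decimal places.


For a unit bivector B with B^2 = -1, the exponential series gives
e^(theta*B) = cos(theta) + sin(theta)*B (the GA analogue of Euler's formula).
theta = 56 degrees = 0.977384 rad
cos(56 deg) = 0.5592
sin(56 deg) = 0.8290
exp(theta*B) = 0.5592 + 0.8290*B


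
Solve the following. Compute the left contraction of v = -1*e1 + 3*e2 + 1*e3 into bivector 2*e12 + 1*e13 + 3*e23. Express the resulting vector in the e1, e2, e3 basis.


Left contraction v _| B = <vB>_1 (grade-1 part of the geometric product vB).
Using e1_|e12 = e2, e2_|e12 = -e1, e1_|e13 = e3, e3_|e13 = -e1, e2_|e23 = e3, e3_|e23 = -e2:
e1 coeff: -v2*b12 - v3*b13 = -(3)*(2) - (1)*(1) = -7
e2 coeff: v1*b12 - v3*b23 = (-1)*(2) - (1)*(3) = -5
e3 coeff: v1*b13 + v2*b23 = (-1)*(1) + (3)*(3) = 8
v _| B = -7*e1 - 5*e2 + 8*e3


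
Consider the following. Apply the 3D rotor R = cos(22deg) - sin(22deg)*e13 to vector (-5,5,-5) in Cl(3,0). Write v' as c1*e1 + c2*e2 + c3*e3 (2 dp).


Rotor R = cos(22deg) - sin(22deg)*e13
Rotation angle theta = 2 * 22 = 44 degrees in the e13 plane (e1 -> e3).
The component perpendicular to the plane (e2) is invariant: v'_2 = v2 = 5.00
cos(44deg) = 0.7193, sin(44deg) = 0.6947
v'_1 = v1*cos(theta) - v3*sin(theta) = -5*0.7193 - (-5)*0.6947 = -0.12
v'_3 = v1*sin(theta) + v3*cos(theta) = -5*0.6947 + (-5)*0.7193 = -7.07
v' = -0.12*e1 + 5.00*e2 - 7.07*e3


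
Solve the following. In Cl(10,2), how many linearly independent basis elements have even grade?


Even subalgebra dimension = 2^(n-1)
n = 10 + 2 = 12
2^(12 - 1) = 2^11 = 2048
Verification: sum of C(12,k) for even k = 1 + 66 + 495 + 924 + 495 + 66 + 1 = 2048
Result = 2048


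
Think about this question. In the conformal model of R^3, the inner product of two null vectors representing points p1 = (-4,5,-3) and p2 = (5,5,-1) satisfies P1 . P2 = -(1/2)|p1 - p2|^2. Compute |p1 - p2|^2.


p1 - p2 = (-9, 0, -2)
|p1 - p2|^2 = (-9)^2 + 0^2 + (-2)^2
= 81 + 0 + 4
= 85


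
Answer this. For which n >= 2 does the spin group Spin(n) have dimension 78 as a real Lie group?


dim Spin(n) = dim so(n) = n(n-1)/2.
Solve n(n-1)/2 = 78, i.e. n^2 - n - 156 = 0.
Discriminant = 1 + 8*78 = 625
n = (1 + sqrt(625))/2 = (1 + 25)/2 = 13


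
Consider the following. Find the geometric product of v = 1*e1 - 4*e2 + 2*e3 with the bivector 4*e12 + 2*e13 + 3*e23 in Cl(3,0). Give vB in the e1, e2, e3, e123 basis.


vB has grade-1 (vector) and grade-3 (trivector) parts: vB = (v _| B) + (v ^ B).
Vector part <vB>_1:
  e1: -v2*b12 - v3*b13 = -(-4)*(4) - (2)*(2) = 12
  e2: v1*b12 - v3*b23 = (1)*(4) - (2)*(3) = -2
  e3: v1*b13 + v2*b23 = (1)*(2) + (-4)*(3) = -10
Trivector part <vB>_3:
  e123: v1*b23 - v2*b13 + v3*b12 = (1)*(3) - (-4)*(2) + (2)*(4) = 19
vB = 12*e1 - 2*e2 - 10*e3 + 19*e123


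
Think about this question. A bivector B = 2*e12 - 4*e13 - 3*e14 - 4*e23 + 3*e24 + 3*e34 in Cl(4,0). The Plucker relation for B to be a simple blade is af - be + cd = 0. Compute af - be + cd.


Plucker relation: af - be + cd
a*f = 2*3 = 6
b*e = (-4)*3 = -12
c*d = (-3)*(-4) = 12
af - be + cd = 6 - (-12) + 12
= 30


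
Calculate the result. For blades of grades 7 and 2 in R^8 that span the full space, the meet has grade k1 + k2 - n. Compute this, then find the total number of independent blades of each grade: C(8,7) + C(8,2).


Meet grade = grade(A) + grade(B) - n
= 7 + 2 - 8 = 1
C(8,7) = 8
C(8,2) = 28
dim_A + dim_B = 8 + 28 = 36


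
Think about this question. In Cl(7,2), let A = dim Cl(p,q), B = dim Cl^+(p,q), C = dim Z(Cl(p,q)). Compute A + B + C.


n = 7 + 2 = 9
Total dim = 2^9 = 512
Even subalgebra dim = 2^8 = 256
n is odd, so center dim = 2
Sum = 512 + 256 + 2 = 770


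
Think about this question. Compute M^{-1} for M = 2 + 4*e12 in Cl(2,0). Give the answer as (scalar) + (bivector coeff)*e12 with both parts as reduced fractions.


M = 2 + 4*e12, where e12^2 = -1.
Since M commutes with its reverse ~M = a - b*e12, M * ~M = a^2 - b^2*e12^2 = a^2 + b^2.
So M^{-1} = ~M / (a^2 + b^2) = (a - b*e12)/(a^2 + b^2).
a^2 + b^2 = 4 + 16 = 20
Scalar part = 2/20 = 1/10
Bivector coeff = -4/20 = -1/5
M^{-1} = 1/10 - 1/5*e12


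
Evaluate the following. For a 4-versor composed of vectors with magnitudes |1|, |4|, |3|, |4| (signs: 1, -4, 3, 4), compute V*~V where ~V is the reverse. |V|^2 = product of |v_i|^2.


Each vector v_i has |v_i|^2 = s_i^2
Squared scales: 1^2 = 1, (-4)^2 = 16, 3^2 = 9, 4^2 = 16
|V|^2 = 1 * 16 * 9 * 16
= 2304


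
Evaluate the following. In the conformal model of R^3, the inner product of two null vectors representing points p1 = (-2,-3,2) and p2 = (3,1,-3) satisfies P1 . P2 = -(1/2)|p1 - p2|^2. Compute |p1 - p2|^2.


p1 - p2 = (-5, -4, 5)
|p1 - p2|^2 = (-5)^2 + (-4)^2 + 5^2
= 25 + 16 + 25
= 66


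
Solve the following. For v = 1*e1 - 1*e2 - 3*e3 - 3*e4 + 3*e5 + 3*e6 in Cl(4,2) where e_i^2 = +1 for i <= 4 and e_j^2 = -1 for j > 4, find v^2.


v^2 = sum of c_i^2 * e_i^2
Positive signature terms (e_i^2 = +1): 1^2 + (-1)^2 + (-3)^2 + (-3)^2 = 20
Negative signature terms (e_j^2 = -1): 3^2 + 3^2 = 18
v^2 = 20 - 18 = 2
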